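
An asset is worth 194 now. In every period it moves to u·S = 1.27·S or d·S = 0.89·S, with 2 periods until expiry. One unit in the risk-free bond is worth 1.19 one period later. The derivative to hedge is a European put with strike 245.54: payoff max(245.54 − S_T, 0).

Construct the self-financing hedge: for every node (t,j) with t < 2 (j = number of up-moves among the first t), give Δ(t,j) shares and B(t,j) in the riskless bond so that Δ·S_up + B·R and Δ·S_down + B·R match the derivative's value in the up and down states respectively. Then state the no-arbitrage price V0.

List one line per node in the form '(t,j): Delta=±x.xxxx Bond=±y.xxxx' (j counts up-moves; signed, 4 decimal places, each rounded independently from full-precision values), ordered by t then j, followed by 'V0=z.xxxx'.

Risk-neutral probability p* = (R−d)/(u−d) = (1.19−0.89)/(1.27−0.89) = 0.7895.
At expiry t=2: V(2,0)=91.8726, V(2,1)=26.2618, V(2,2)=0.0000
  t=1,j=0: stock 172.6600 → up 219.2782 (V=26.2618), down 153.6674 (V=91.8726). Price 33.6761; hedge Δ=-1.0000, bond B=206.3361.
  t=1,j=1: stock 246.3800 → up 312.9026 (V=0.0000), down 219.2782 (V=26.2618). Price 4.6461; hedge Δ=-0.2805, bond B=73.7561.
  t=0,j=0: stock 194.0000 → up 246.3800 (V=4.6461), down 172.6600 (V=33.6761). Price 9.0400; hedge Δ=-0.3938, bond B=85.4350.
Root portfolio cost Δ·194+B reproduces V0=9.0400.

(0,0): Delta=-0.3938 Bond=85.4350
(1,0): Delta=-1.0000 Bond=206.3361
(1,1): Delta=-0.2805 Bond=73.7561
V0=9.0400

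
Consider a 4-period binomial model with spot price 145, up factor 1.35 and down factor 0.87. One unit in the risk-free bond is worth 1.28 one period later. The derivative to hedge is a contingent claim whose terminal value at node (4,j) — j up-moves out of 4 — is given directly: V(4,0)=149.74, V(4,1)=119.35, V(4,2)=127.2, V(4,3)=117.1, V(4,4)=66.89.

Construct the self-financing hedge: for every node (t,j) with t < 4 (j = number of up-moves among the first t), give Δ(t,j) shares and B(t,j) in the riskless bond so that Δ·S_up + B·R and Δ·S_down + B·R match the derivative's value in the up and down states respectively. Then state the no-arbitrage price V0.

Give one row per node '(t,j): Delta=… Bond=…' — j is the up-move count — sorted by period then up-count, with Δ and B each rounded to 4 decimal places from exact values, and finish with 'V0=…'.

(0,0): Delta=-0.2342 Bond=67.9870
(1,0): Delta=-0.0611 Bond=65.1868
(1,1): Delta=-0.2532 Bond=90.7516
(2,0): Delta=0.0337 Bond=73.0356
(2,1): Delta=-0.0715 Bond=85.2154
(2,2): Delta=-0.2732 Bond=121.4456
(3,0): Delta=-0.6631 Bond=160.0171
(3,1): Delta=0.1104 Bond=82.1265
(3,2): Delta=-0.0915 Bond=113.6768
(3,3): Delta=-0.2932 Bond=162.5825
V0=34.0310

No-arbitrage ⇒ martingale measure with p* = (R−d)/(u−d) = 0.8542.
At expiry t=4: V(4,0)=149.7400, V(4,1)=119.3500, V(4,2)=127.2000, V(4,3)=117.1000, V(4,4)=66.8900
  t=3,j=0: stock 95.4829 → up 128.9020 (V=119.3500), down 83.0702 (V=149.7400). Price 96.7046; hedge Δ=-0.6631, bond B=160.0171.
  t=3,j=1: stock 148.1632 → up 200.0203 (V=127.2000), down 128.9020 (V=119.3500). Price 98.4806; hedge Δ=0.1104, bond B=82.1265.
  t=3,j=2: stock 229.9084 → up 310.3763 (V=117.1000), down 200.0203 (V=127.2000). Price 92.6351; hedge Δ=-0.0915, bond B=113.6768.
  t=3,j=3: stock 356.7544 → up 481.6184 (V=66.8900), down 310.3763 (V=117.1000). Price 57.9784; hedge Δ=-0.2932, bond B=162.5825.
  t=2,j=0: stock 109.7505 → up 148.1632 (V=98.4806), down 95.4829 (V=96.7046). Price 76.7356; hedge Δ=0.0337, bond B=73.0356.
  t=2,j=1: stock 170.3025 → up 229.9084 (V=92.6351), down 148.1632 (V=98.4806). Price 73.0372; hedge Δ=-0.0715, bond B=85.2154.
  t=2,j=2: stock 264.2625 → up 356.7544 (V=57.9784), down 229.9084 (V=92.6351). Price 49.2441; hedge Δ=-0.2732, bond B=121.4456.
  t=1,j=0: stock 126.1500 → up 170.3025 (V=73.0372), down 109.7505 (V=76.7356). Price 57.4817; hedge Δ=-0.0611, bond B=65.1868.
  t=1,j=1: stock 195.7500 → up 264.2625 (V=49.2441), down 170.3025 (V=73.0372). Price 41.1828; hedge Δ=-0.2532, bond B=90.7516.
  t=0,j=0: stock 145.0000 → up 195.7500 (V=41.1828), down 126.1500 (V=57.4817). Price 34.0310; hedge Δ=-0.2342, bond B=67.9870.
Root portfolio cost Δ·145+B reproduces V0=34.0310.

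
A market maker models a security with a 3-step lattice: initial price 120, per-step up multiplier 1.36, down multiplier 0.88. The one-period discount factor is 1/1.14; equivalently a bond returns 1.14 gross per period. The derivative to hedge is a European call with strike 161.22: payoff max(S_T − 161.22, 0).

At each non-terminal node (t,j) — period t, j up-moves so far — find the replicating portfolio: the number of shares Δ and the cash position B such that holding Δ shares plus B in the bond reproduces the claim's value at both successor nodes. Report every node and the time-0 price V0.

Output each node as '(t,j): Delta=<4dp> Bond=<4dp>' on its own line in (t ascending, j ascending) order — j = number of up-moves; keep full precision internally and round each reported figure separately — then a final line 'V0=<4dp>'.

Since d<R<u, set p* = (R−d)/(u−d) = 0.5417; price each node as the discounted p*-expectation of its children.
At expiry t=3: V(3,0)=0.0000, V(3,1)=0.0000, V(3,2)=34.0978, V(3,3)=140.6347
(2,0): S=92.9280. Δ = (V_up−V_dn)/(S_up−S_dn) = (0.0000−0.0000)/(126.3821−81.7766) = 0.0000. V = [p*·0.0000 + (1−p*)·0.0000]/1.14 = 0.0000. B = V − Δ·S = 0.0000.
(2,1): S=143.6160. Δ = (V_up−V_dn)/(S_up−S_dn) = (34.0978−0.0000)/(195.3178−126.3821) = 0.4946. V = [p*·34.0978 + (1−p*)·0.0000]/1.14 = 16.2014. B = V − Δ·S = -54.8356.
(2,2): S=221.9520. Δ = (V_up−V_dn)/(S_up−S_dn) = (140.6347−34.0978)/(301.8547−195.3178) = 1.0000. V = [p*·140.6347 + (1−p*)·34.0978]/1.14 = 80.5309. B = V − Δ·S = -141.4211.
(1,0): S=105.6000. Δ = (V_up−V_dn)/(S_up−S_dn) = (16.2014−0.0000)/(143.6160−92.9280) = 0.3196. V = [p*·16.2014 + (1−p*)·0.0000]/1.14 = 7.6980. B = V − Δ·S = -26.0549.
(1,1): S=163.2000. Δ = (V_up−V_dn)/(S_up−S_dn) = (80.5309−16.2014)/(221.9520−143.6160) = 0.8212. V = [p*·80.5309 + (1−p*)·16.2014]/1.14 = 44.7777. B = V − Δ·S = -89.2421.
(0,0): S=120.0000. Δ = (V_up−V_dn)/(S_up−S_dn) = (44.7777−7.6980)/(163.2000−105.6000) = 0.6437. V = [p*·44.7777 + (1−p*)·7.6980]/1.14 = 24.3709. B = V − Δ·S = -52.8784.
Self-financing check: at every node Δ·S+B equals the discounted successor values.

(0,0): Delta=0.6437 Bond=-52.8784
(1,0): Delta=0.3196 Bond=-26.0549
(1,1): Delta=0.8212 Bond=-89.2421
(2,0): Delta=0.0000 Bond=0.0000
(2,1): Delta=0.4946 Bond=-54.8356
(2,2): Delta=1.0000 Bond=-141.4211
V0=24.3709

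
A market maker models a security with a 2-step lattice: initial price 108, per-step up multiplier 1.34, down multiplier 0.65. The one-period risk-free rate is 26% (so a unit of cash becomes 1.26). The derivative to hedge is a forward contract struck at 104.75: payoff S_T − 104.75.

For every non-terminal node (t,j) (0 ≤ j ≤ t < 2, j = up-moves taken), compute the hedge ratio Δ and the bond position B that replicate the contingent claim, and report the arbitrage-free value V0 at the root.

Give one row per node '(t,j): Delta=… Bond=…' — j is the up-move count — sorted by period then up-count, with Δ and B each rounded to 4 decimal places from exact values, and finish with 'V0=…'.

(0,0): Delta=1.0000 Bond=-65.9801
(1,0): Delta=1.0000 Bond=-83.1349
(1,1): Delta=1.0000 Bond=-83.1349
V0=42.0199

No-arbitrage ⇒ martingale measure with p* = (R−d)/(u−d) = 0.8841.
Terminal values V(2,·): V(2,0)=-59.1200, V(2,1)=-10.6820, V(2,2)=89.1748
(1,0): S=70.2000. Δ = (V_up−V_dn)/(S_up−S_dn) = (-10.6820−-59.1200)/(94.0680−45.6300) = 1.0000. V = [p*·-10.6820 + (1−p*)·-59.1200]/1.26 = -12.9349. B = V − Δ·S = -83.1349.
(1,1): S=144.7200. Δ = (V_up−V_dn)/(S_up−S_dn) = (89.1748−-10.6820)/(193.9248−94.0680) = 1.0000. V = [p*·89.1748 + (1−p*)·-10.6820]/1.26 = 61.5851. B = V − Δ·S = -83.1349.
(0,0): S=108.0000. Δ = (V_up−V_dn)/(S_up−S_dn) = (61.5851−-12.9349)/(144.7200−70.2000) = 1.0000. V = [p*·61.5851 + (1−p*)·-12.9349]/1.26 = 42.0199. B = V − Δ·S = -65.9801.
Check: Δ(0,0)·S0 + B(0,0) = 42.0199 = V0.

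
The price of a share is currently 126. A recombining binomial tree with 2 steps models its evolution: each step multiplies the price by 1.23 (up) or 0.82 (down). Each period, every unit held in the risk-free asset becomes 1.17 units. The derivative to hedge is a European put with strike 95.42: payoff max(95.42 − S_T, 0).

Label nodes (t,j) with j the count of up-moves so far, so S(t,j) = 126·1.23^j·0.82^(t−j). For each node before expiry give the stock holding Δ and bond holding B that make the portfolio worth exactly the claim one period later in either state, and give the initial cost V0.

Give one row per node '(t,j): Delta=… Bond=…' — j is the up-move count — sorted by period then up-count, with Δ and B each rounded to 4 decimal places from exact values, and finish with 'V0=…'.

(0,0): Delta=-0.0259 Bond=3.4309
(1,0): Delta=-0.2525 Bond=27.4297
(1,1): Delta=0.0000 Bond=0.0000
V0=0.1674

Under the risk-neutral measure, an up-move has probability p* = (R−d)/(u−d) = 0.8537 and values discount at R = 1.17.
Terminal payoffs: V(2,0)=10.6976, V(2,1)=0.0000, V(2,2)=0.0000
(1,0): S=103.3200. Δ = (V_up−V_dn)/(S_up−S_dn) = (0.0000−10.6976)/(127.0836−84.7224) = -0.2525. V = [p*·0.0000 + (1−p*)·10.6976]/1.17 = 1.3380. B = V − Δ·S = 27.4297.
(1,1): S=154.9800. Δ = (V_up−V_dn)/(S_up−S_dn) = (0.0000−0.0000)/(190.6254−127.0836) = 0.0000. V = [p*·0.0000 + (1−p*)·0.0000]/1.17 = 0.0000. B = V − Δ·S = 0.0000.
(0,0): S=126.0000. Δ = (V_up−V_dn)/(S_up−S_dn) = (0.0000−1.3380)/(154.9800−103.3200) = -0.0259. V = [p*·0.0000 + (1−p*)·1.3380]/1.17 = 0.1674. B = V − Δ·S = 3.4309.
Self-financing check: at every node Δ·S+B equals the discounted successor values.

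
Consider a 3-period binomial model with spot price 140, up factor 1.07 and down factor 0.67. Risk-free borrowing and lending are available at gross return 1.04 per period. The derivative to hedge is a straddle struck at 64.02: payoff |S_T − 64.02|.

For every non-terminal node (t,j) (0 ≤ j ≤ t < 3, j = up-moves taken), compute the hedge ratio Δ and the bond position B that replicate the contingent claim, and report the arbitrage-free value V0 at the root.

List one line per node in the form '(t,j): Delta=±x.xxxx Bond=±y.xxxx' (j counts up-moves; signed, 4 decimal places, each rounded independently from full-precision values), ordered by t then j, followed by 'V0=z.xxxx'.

(0,0): Delta=0.9959 Bond=-56.3273
(1,0): Delta=0.9158 Bond=-51.0608
(1,1): Delta=1.0000 Bond=-59.1901
(2,0): Delta=-0.7434 Bond=51.1688
(2,1): Delta=1.0000 Bond=-61.5577
(2,2): Delta=1.0000 Bond=-61.5577
V0=83.1029

No-arbitrage ⇒ martingale measure with p* = (R−d)/(u−d) = 0.9250.
At expiry t=3: V(3,0)=21.9132, V(3,1)=3.2252, V(3,2)=43.3716, V(3,3)=107.4860
Node (2,0) S=62.8460: V=(p*·3.2252+(1−p*)·21.9132)/1.04=4.4489; Δ=(3.2252−21.9132)/(67.2452−42.1068)=-0.7434; B=V−Δ·S=51.1688
Node (2,1) S=100.3660: V=(p*·43.3716+(1−p*)·3.2252)/1.04=38.8083; Δ=(43.3716−3.2252)/(107.3916−67.2452)=1.0000; B=V−Δ·S=-61.5577
Node (2,2) S=160.2860: V=(p*·107.4860+(1−p*)·43.3716)/1.04=98.7283; Δ=(107.4860−43.3716)/(171.5060−107.3916)=1.0000; B=V−Δ·S=-61.5577
Node (1,0) S=93.8000: V=(p*·38.8083+(1−p*)·4.4489)/1.04=34.8378; Δ=(38.8083−4.4489)/(100.3660−62.8460)=0.9158; B=V−Δ·S=-51.0608
Node (1,1) S=149.8000: V=(p*·98.7283+(1−p*)·38.8083)/1.04=90.6099; Δ=(98.7283−38.8083)/(160.2860−100.3660)=1.0000; B=V−Δ·S=-59.1901
Node (0,0) S=140.0000: V=(p*·90.6099+(1−p*)·34.8378)/1.04=83.1029; Δ=(90.6099−34.8378)/(149.8000−93.8000)=0.9959; B=V−Δ·S=-56.3273
The time-0 hedge costs 83.1029, which is the no-arbitrage price.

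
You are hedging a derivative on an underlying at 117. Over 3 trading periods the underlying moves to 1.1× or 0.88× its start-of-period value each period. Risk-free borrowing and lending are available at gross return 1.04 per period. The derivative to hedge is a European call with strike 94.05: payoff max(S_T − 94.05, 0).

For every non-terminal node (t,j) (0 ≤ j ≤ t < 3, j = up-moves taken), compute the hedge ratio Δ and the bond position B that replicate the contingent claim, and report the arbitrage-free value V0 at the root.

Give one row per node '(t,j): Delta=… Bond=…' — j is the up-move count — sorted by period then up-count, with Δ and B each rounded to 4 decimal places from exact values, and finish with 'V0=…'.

(0,0): Delta=0.9617 Bond=-78.8764
(1,0): Delta=0.8342 Bond=-68.9033
(1,1): Delta=1.0000 Bond=-86.9545
(2,0): Delta=0.2817 Bond=-21.5972
(2,1): Delta=1.0000 Bond=-90.4327
(2,2): Delta=1.0000 Bond=-90.4327
V0=33.6481

Since d<R<u, set p* = (R−d)/(u−d) = 0.7273; price each node as the discounted p*-expectation of its children.
Terminal values V(3,·): V(3,0)=0.0000, V(3,1)=5.6153, V(3,2)=30.5316, V(3,3)=61.6770
Node (2,0) S=90.6048: V=(p*·5.6153+(1−p*)·0.0000)/1.04=3.9268; Δ=(5.6153−0.0000)/(99.6653−79.7322)=0.2817; B=V−Δ·S=-21.5972
Node (2,1) S=113.2560: V=(p*·30.5316+(1−p*)·5.6153)/1.04=22.8233; Δ=(30.5316−5.6153)/(124.5816−99.6653)=1.0000; B=V−Δ·S=-90.4327
Node (2,2) S=141.5700: V=(p*·61.6770+(1−p*)·30.5316)/1.04=51.1373; Δ=(61.6770−30.5316)/(155.7270−124.5816)=1.0000; B=V−Δ·S=-90.4327
Node (1,0) S=102.9600: V=(p*·22.8233+(1−p*)·3.9268)/1.04=16.9901; Δ=(22.8233−3.9268)/(113.2560−90.6048)=0.8342; B=V−Δ·S=-68.9033
Node (1,1) S=128.7000: V=(p*·51.1373+(1−p*)·22.8233)/1.04=41.7455; Δ=(51.1373−22.8233)/(141.5700−113.2560)=1.0000; B=V−Δ·S=-86.9545
Node (0,0) S=117.0000: V=(p*·41.7455+(1−p*)·16.9901)/1.04=33.6481; Δ=(41.7455−16.9901)/(128.7000−102.9600)=0.9617; B=V−Δ·S=-78.8764
Each (Δ,B) replicates both successor values, so the strategy is self-financing and V0 is arbitrage-free.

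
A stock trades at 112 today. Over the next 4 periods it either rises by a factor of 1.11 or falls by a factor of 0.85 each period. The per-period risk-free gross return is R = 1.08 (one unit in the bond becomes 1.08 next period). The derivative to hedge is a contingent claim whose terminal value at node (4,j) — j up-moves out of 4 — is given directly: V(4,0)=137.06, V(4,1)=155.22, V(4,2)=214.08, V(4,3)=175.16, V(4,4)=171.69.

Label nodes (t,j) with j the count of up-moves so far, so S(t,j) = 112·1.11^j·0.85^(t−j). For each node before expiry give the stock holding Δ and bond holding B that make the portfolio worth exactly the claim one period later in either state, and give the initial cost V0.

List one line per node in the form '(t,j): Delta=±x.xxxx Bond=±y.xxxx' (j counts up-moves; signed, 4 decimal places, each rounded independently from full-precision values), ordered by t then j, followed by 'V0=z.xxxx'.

No-arbitrage ⇒ martingale measure with p* = (R−d)/(u−d) = 0.8846.
Payoff layer (t=4): V(4,0)=137.0600, V(4,1)=155.2200, V(4,2)=214.0800, V(4,3)=175.1600, V(4,4)=171.6900
  t=3,j=0: stock 68.7820 → up 76.3480 (V=155.2200), down 58.4647 (V=137.0600). Price 141.7821; hedge Δ=1.0155, bond B=71.9359.
  t=3,j=1: stock 89.8212 → up 99.7015 (V=214.0800), down 76.3480 (V=155.2200). Price 191.9338; hedge Δ=2.5204, bond B=-34.4509.
  t=3,j=2: stock 117.2959 → up 130.1985 (V=175.1600), down 99.7015 (V=214.0800). Price 166.3433; hedge Δ=-1.2762, bond B=316.0356.
  t=3,j=3: stock 153.1747 → up 170.0239 (V=171.6900), down 130.1985 (V=175.1600). Price 159.3429; hedge Δ=-0.0871, bond B=172.6891.
  t=2,j=0: stock 80.9200 → up 89.8212 (V=191.9338), down 68.7820 (V=141.7821). Price 172.3584; hedge Δ=2.3837, bond B=-20.5328.
  t=2,j=1: stock 105.6720 → up 117.2959 (V=166.3433), down 89.8212 (V=191.9338). Price 156.7556; hedge Δ=-0.9314, bond B=255.1804.
  t=2,j=2: stock 137.9952 → up 153.1747 (V=159.3429), down 117.2959 (V=166.3433). Price 148.2877; hedge Δ=-0.1951, bond B=175.2121.
  t=1,j=0: stock 95.2000 → up 105.6720 (V=156.7556), down 80.9200 (V=172.3584). Price 146.8110; hedge Δ=-0.6304, bond B=206.8216.
  t=1,j=1: stock 124.3200 → up 137.9952 (V=148.2877), down 105.6720 (V=156.7556). Price 138.2081; hedge Δ=-0.2620, bond B=170.7771.
  t=0,j=0: stock 112.0000 → up 124.3200 (V=138.2081), down 95.2000 (V=146.8110). Price 128.8896; hedge Δ=-0.2954, bond B=161.9778.
Check: Δ(0,0)·S0 + B(0,0) = 128.8896 = V0.

(0,0): Delta=-0.2954 Bond=161.9778
(1,0): Delta=-0.6304 Bond=206.8216
(1,1): Delta=-0.2620 Bond=170.7771
(2,0): Delta=2.3837 Bond=-20.5328
(2,1): Delta=-0.9314 Bond=255.1804
(2,2): Delta=-0.1951 Bond=175.2121
(3,0): Delta=1.0155 Bond=71.9359
(3,1): Delta=2.5204 Bond=-34.4509
(3,2): Delta=-1.2762 Bond=316.0356
(3,3): Delta=-0.0871 Bond=172.6891
V0=128.8896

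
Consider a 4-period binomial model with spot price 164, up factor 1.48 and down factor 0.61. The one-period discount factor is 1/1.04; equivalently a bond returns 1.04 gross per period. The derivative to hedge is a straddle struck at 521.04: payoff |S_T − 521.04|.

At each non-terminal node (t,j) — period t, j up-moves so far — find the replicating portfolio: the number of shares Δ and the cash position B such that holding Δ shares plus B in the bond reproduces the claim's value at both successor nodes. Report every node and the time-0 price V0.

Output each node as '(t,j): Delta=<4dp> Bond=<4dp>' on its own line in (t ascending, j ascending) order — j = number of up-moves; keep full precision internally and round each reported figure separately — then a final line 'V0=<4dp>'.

(0,0): Delta=-0.6001 Bond=406.9172
(1,0): Delta=-1.0000 Bond=463.2027
(1,1): Delta=-0.4314 Bond=382.2546
(2,0): Delta=-1.0000 Bond=481.7308
(2,1): Delta=-1.0000 Bond=481.7308
(2,2): Delta=-0.1916 Bond=311.4009
(3,0): Delta=-1.0000 Bond=501.0000
(3,1): Delta=-1.0000 Bond=501.0000
(3,2): Delta=-1.0000 Bond=501.0000
(3,3): Delta=0.1493 Bond=142.5943
V0=308.5054

Under the risk-neutral measure, an up-move has probability p* = (R−d)/(u−d) = 0.4943 and values discount at R = 1.04.
Terminal payoffs: V(4,0)=498.3328, V(4,1)=465.9472, V(4,2)=387.3722, V(4,3)=196.7311, V(4,4)=265.8078
  t=3,j=0: stock 37.2249 → up 55.0928 (V=465.9472), down 22.7072 (V=498.3328). Price 463.7751; hedge Δ=-1.0000, bond B=501.0000.
  t=3,j=1: stock 90.3161 → up 133.6678 (V=387.3722), down 55.0928 (V=465.9472). Price 410.6839; hedge Δ=-1.0000, bond B=501.0000.
  t=3,j=2: stock 219.1276 → up 324.3089 (V=196.7311), down 133.6678 (V=387.3722). Price 281.8724; hedge Δ=-1.0000, bond B=501.0000.
  t=3,j=3: stock 531.6539 → up 786.8478 (V=265.8078), down 324.3089 (V=196.7311). Price 221.9927; hedge Δ=0.1493, bond B=142.5943.
  t=2,j=0: stock 61.0244 → up 90.3161 (V=410.6839), down 37.2249 (V=463.7751). Price 420.7064; hedge Δ=-1.0000, bond B=481.7308.
  t=2,j=1: stock 148.0592 → up 219.1276 (V=281.8724), down 90.3161 (V=410.6839). Price 333.6716; hedge Δ=-1.0000, bond B=481.7308.
  t=2,j=2: stock 359.2256 → up 531.6539 (V=221.9927), down 219.1276 (V=281.8724). Price 242.5737; hedge Δ=-0.1916, bond B=311.4009.
  t=1,j=0: stock 100.0400 → up 148.0592 (V=333.6716), down 61.0244 (V=420.7064). Price 363.1627; hedge Δ=-1.0000, bond B=463.2027.
  t=1,j=1: stock 242.7200 → up 359.2256 (V=242.5737), down 148.0592 (V=333.6716). Price 277.5444; hedge Δ=-0.4314, bond B=382.2546.
  t=0,j=0: stock 164.0000 → up 242.7200 (V=277.5444), down 100.0400 (V=363.1627). Price 308.5054; hedge Δ=-0.6001, bond B=406.9172.
Root portfolio cost Δ·164+B reproduces V0=308.5054.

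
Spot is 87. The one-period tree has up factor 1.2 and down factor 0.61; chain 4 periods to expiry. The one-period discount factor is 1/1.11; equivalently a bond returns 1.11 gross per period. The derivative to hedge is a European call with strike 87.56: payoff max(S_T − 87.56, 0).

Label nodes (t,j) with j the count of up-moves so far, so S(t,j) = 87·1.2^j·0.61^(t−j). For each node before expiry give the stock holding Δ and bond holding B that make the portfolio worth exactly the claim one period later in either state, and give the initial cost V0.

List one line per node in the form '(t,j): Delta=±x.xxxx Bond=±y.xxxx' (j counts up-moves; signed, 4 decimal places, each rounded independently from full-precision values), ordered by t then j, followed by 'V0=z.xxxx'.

(0,0): Delta=0.7884 Bond=-36.0327
(1,0): Delta=0.0772 Bond=-2.2504
(1,1): Delta=0.8535 Bond=-46.7906
(2,0): Delta=0.0000 Bond=0.0000
(2,1): Delta=0.0842 Bond=-2.9476
(2,2): Delta=0.9239 Bond=-60.7557
(3,0): Delta=0.0000 Bond=0.0000
(3,1): Delta=0.0000 Bond=0.0000
(3,2): Delta=0.0919 Bond=-3.8608
(3,3): Delta=1.0000 Bond=-78.8829
V0=32.5590

The replicating-portfolio and risk-neutral prices coincide; use p* = (1.11−0.61)/(1.2−0.61) = 0.8475 for the latter.
Payoff layer (t=4): V(4,0)=0.0000, V(4,1)=0.0000, V(4,2)=0.0000, V(4,3)=4.1450, V(4,4)=92.8432
  t=3,j=0: stock 19.7473 → up 23.6968 (V=0.0000), down 12.0459 (V=0.0000). Price 0.0000; hedge Δ=0.0000, bond B=0.0000.
  t=3,j=1: stock 38.8472 → up 46.6167 (V=0.0000), down 23.6968 (V=0.0000). Price 0.0000; hedge Δ=0.0000, bond B=0.0000.
  t=3,j=2: stock 76.4208 → up 91.7050 (V=4.1450), down 46.6167 (V=0.0000). Price 3.1646; hedge Δ=0.0919, bond B=-3.8608.
  t=3,j=3: stock 150.3360 → up 180.4032 (V=92.8432), down 91.7050 (V=4.1450). Price 71.4531; hedge Δ=1.0000, bond B=-78.8829.
  t=2,j=0: stock 32.3727 → up 38.8472 (V=0.0000), down 19.7473 (V=0.0000). Price 0.0000; hedge Δ=0.0000, bond B=0.0000.
  t=2,j=1: stock 63.6840 → up 76.4208 (V=3.1646), down 38.8472 (V=0.0000). Price 2.4161; hedge Δ=0.0842, bond B=-2.9476.
  t=2,j=2: stock 125.2800 → up 150.3360 (V=71.4531), down 76.4208 (V=3.1646). Price 54.9876; hedge Δ=0.9239, bond B=-60.7557.
  t=1,j=0: stock 53.0700 → up 63.6840 (V=2.4161), down 32.3727 (V=0.0000). Price 1.8446; hedge Δ=0.0772, bond B=-2.2504.
  t=1,j=1: stock 104.4000 → up 125.2800 (V=54.9876), down 63.6840 (V=2.4161). Price 42.3137; hedge Δ=0.8535, bond B=-46.7906.
  t=0,j=0: stock 87.0000 → up 104.4000 (V=42.3137), down 53.0700 (V=1.8446). Price 32.5590; hedge Δ=0.7884, bond B=-36.0327.
Check: Δ(0,0)·S0 + B(0,0) = 32.5590 = V0.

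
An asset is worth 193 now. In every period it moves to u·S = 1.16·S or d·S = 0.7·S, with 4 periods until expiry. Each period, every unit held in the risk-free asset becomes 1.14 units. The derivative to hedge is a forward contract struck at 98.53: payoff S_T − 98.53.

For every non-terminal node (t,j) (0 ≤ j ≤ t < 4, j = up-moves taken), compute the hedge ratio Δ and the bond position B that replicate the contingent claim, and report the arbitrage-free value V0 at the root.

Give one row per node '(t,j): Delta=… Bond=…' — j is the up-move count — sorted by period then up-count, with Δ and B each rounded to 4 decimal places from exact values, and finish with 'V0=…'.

Risk-neutral probability p* = (R−d)/(u−d) = (1.14−0.7)/(1.16−0.7) = 0.9565.
Terminal values V(4,·): V(4,0)=-52.1907, V(4,1)=-21.7392, V(4,2)=28.7234, V(4,3)=112.3470, V(4,4)=250.9234
Node (3,0) S=66.1990: V=(p*·-21.7392+(1−p*)·-52.1907)/1.14=-20.2308; Δ=(-21.7392−-52.1907)/(76.7908−46.3393)=1.0000; B=V−Δ·S=-86.4298
Node (3,1) S=109.7012: V=(p*·28.7234+(1−p*)·-21.7392)/1.14=23.2714; Δ=(28.7234−-21.7392)/(127.2534−76.7908)=1.0000; B=V−Δ·S=-86.4298
Node (3,2) S=181.7906: V=(p*·112.3470+(1−p*)·28.7234)/1.14=95.3607; Δ=(112.3470−28.7234)/(210.8770−127.2534)=1.0000; B=V−Δ·S=-86.4298
Node (3,3) S=301.2529: V=(p*·250.9234+(1−p*)·112.3470)/1.14=214.8231; Δ=(250.9234−112.3470)/(349.4534−210.8770)=1.0000; B=V−Δ·S=-86.4298
Node (2,0) S=94.5700: V=(p*·23.2714+(1−p*)·-20.2308)/1.14=18.7544; Δ=(23.2714−-20.2308)/(109.7012−66.1990)=1.0000; B=V−Δ·S=-75.8156
Node (2,1) S=156.7160: V=(p*·95.3607+(1−p*)·23.2714)/1.14=80.9004; Δ=(95.3607−23.2714)/(181.7906−109.7012)=1.0000; B=V−Δ·S=-75.8156
Node (2,2) S=259.7008: V=(p*·214.8231+(1−p*)·95.3607)/1.14=183.8852; Δ=(214.8231−95.3607)/(301.2529−181.7906)=1.0000; B=V−Δ·S=-75.8156
Node (1,0) S=135.1000: V=(p*·80.9004+(1−p*)·18.7544)/1.14=68.5951; Δ=(80.9004−18.7544)/(156.7160−94.5700)=1.0000; B=V−Δ·S=-66.5049
Node (1,1) S=223.8800: V=(p*·183.8852+(1−p*)·80.9004)/1.14=157.3751; Δ=(183.8852−80.9004)/(259.7008−156.7160)=1.0000; B=V−Δ·S=-66.5049
Node (0,0) S=193.0000: V=(p*·157.3751+(1−p*)·68.5951)/1.14=134.6623; Δ=(157.3751−68.5951)/(223.8800−135.1000)=1.0000; B=V−Δ·S=-58.3377
The time-0 hedge costs 134.6623, which is the no-arbitrage price.

(0,0): Delta=1.0000 Bond=-58.3377
(1,0): Delta=1.0000 Bond=-66.5049
(1,1): Delta=1.0000 Bond=-66.5049
(2,0): Delta=1.0000 Bond=-75.8156
(2,1): Delta=1.0000 Bond=-75.8156
(2,2): Delta=1.0000 Bond=-75.8156
(3,0): Delta=1.0000 Bond=-86.4298
(3,1): Delta=1.0000 Bond=-86.4298
(3,2): Delta=1.0000 Bond=-86.4298
(3,3): Delta=1.0000 Bond=-86.4298
V0=134.6623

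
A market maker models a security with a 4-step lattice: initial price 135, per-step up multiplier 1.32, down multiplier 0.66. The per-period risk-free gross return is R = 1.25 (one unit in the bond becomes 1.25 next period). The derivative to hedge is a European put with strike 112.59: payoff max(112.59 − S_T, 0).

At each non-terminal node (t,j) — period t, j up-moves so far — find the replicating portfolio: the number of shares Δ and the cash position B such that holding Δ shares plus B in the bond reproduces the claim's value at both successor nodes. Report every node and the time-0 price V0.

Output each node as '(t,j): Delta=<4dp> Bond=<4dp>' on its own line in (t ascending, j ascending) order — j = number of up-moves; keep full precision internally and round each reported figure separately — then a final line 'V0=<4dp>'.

Risk-neutral probability p* = (R−d)/(u−d) = (1.25−0.66)/(1.32−0.66) = 0.8939.
Terminal values V(4,·): V(4,0)=86.9741, V(4,1)=61.3582, V(4,2)=10.1264, V(4,3)=0.0000, V(4,4)=0.0000
  t=3,j=0: stock 38.8120 → up 51.2318 (V=61.3582), down 25.6159 (V=86.9741). Price 51.2600; hedge Δ=-1.0000, bond B=90.0720.
  t=3,j=1: stock 77.6239 → up 102.4636 (V=10.1264), down 51.2318 (V=61.3582). Price 12.4481; hedge Δ=-1.0000, bond B=90.0720.
  t=3,j=2: stock 155.2478 → up 204.9271 (V=0.0000), down 102.4636 (V=10.1264). Price 0.8592; hedge Δ=-0.0988, bond B=16.2023.
  t=3,j=3: stock 310.4957 → up 409.8543 (V=0.0000), down 204.9271 (V=0.0000). Price 0.0000; hedge Δ=0.0000, bond B=0.0000.
  t=2,j=0: stock 58.8060 → up 77.6239 (V=12.4481), down 38.8120 (V=51.2600). Price 13.2516; hedge Δ=-1.0000, bond B=72.0576.
  t=2,j=1: stock 117.6120 → up 155.2478 (V=0.8592), down 77.6239 (V=12.4481). Price 1.6707; hedge Δ=-0.1493, bond B=19.2296.
  t=2,j=2: stock 235.2240 → up 310.4957 (V=0.0000), down 155.2478 (V=0.8592). Price 0.0729; hedge Δ=-0.0055, bond B=1.3747.
  t=1,j=0: stock 89.1000 → up 117.6120 (V=1.6707), down 58.8060 (V=13.2516). Price 2.3192; hedge Δ=-0.1969, bond B=19.8660.
  t=1,j=1: stock 178.2000 → up 235.2240 (V=0.0729), down 117.6120 (V=1.6707). Price 0.1939; hedge Δ=-0.0136, bond B=2.6147.
  t=0,j=0: stock 135.0000 → up 178.2000 (V=0.1939), down 89.1000 (V=2.3192). Price 0.3354; hedge Δ=-0.0239, bond B=3.5555.
Each (Δ,B) replicates both successor values, so the strategy is self-financing and V0 is arbitrage-free.

(0,0): Delta=-0.0239 Bond=3.5555
(1,0): Delta=-0.1969 Bond=19.8660
(1,1): Delta=-0.0136 Bond=2.6147
(2,0): Delta=-1.0000 Bond=72.0576
(2,1): Delta=-0.1493 Bond=19.2296
(2,2): Delta=-0.0055 Bond=1.3747
(3,0): Delta=-1.0000 Bond=90.0720
(3,1): Delta=-1.0000 Bond=90.0720
(3,2): Delta=-0.0988 Bond=16.2023
(3,3): Delta=0.0000 Bond=0.0000
V0=0.3354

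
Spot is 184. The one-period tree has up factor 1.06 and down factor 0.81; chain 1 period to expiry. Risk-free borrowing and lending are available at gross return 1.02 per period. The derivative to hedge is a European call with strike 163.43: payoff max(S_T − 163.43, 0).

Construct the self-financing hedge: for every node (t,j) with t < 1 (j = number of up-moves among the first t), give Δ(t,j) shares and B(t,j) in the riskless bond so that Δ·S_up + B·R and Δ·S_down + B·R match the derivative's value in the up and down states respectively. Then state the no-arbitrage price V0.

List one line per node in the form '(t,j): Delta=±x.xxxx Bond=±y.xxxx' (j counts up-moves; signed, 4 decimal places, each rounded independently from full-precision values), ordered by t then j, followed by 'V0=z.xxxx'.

Since d<R<u, set p* = (R−d)/(u−d) = 0.8400; price each node as the discounted p*-expectation of its children.
Terminal payoffs: V(1,0)=0.0000, V(1,1)=31.6100
Node (0,0) S=184.0000: V=(p*·31.6100+(1−p*)·0.0000)/1.02=26.0318; Δ=(31.6100−0.0000)/(195.0400−149.0400)=0.6872; B=V−Δ·S=-100.4082
Root portfolio cost Δ·184+B reproduces V0=26.0318.

(0,0): Delta=0.6872 Bond=-100.4082
V0=26.0318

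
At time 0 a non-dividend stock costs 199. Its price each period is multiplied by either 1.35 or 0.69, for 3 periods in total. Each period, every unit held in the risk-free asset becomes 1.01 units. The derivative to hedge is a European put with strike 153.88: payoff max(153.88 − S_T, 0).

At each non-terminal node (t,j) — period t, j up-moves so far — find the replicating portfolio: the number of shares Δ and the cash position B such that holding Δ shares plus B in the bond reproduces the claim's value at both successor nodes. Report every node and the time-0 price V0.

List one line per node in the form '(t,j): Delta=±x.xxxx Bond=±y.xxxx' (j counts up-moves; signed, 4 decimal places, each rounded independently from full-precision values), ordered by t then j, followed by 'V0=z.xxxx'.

Risk-neutral probability p* = (R−d)/(u−d) = (1.01−0.69)/(1.35−0.69) = 0.4848.
Terminal values V(3,·): V(3,0)=88.5067, V(3,1)=25.9757, V(3,2)=0.0000, V(3,3)=0.0000
  t=2,j=0: stock 94.7439 → up 127.9043 (V=25.9757), down 65.3733 (V=88.5067). Price 57.6125; hedge Δ=-1.0000, bond B=152.3564.
  t=2,j=1: stock 185.3685 → up 250.2475 (V=0.0000), down 127.9043 (V=25.9757). Price 13.2489; hedge Δ=-0.2123, bond B=52.6061.
  t=2,j=2: stock 362.6775 → up 489.6146 (V=0.0000), down 250.2475 (V=0.0000). Price 0.0000; hedge Δ=0.0000, bond B=0.0000.
  t=1,j=0: stock 137.3100 → up 185.3685 (V=13.2489), down 94.7439 (V=57.6125). Price 35.7455; hedge Δ=-0.4895, bond B=102.9630.
  t=1,j=1: stock 268.6500 → up 362.6775 (V=0.0000), down 185.3685 (V=13.2489). Price 6.7576; hedge Δ=-0.0747, bond B=26.8318.
  t=0,j=0: stock 199.0000 → up 268.6500 (V=6.7576), down 137.3100 (V=35.7455). Price 21.4760; hedge Δ=-0.2207, bond B=65.3969.
Each (Δ,B) replicates both successor values, so the strategy is self-financing and V0 is arbitrage-free.

(0,0): Delta=-0.2207 Bond=65.3969
(1,0): Delta=-0.4895 Bond=102.9630
(1,1): Delta=-0.0747 Bond=26.8318
(2,0): Delta=-1.0000 Bond=152.3564
(2,1): Delta=-0.2123 Bond=52.6061
(2,2): Delta=0.0000 Bond=0.0000
V0=21.4760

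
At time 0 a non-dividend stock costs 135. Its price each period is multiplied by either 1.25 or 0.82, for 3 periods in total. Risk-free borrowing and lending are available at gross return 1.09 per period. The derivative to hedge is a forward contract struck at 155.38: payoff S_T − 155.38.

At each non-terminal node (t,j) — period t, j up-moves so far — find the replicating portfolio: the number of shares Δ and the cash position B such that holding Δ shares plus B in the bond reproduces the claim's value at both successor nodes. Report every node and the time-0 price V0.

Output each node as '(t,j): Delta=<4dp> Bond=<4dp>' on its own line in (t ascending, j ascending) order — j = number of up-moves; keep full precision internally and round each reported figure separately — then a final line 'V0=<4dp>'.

The replicating-portfolio and risk-neutral prices coincide; use p* = (1.09−0.82)/(1.25−0.82) = 0.6279 for the latter.
At expiry t=3: V(3,0)=-80.9453, V(3,1)=-41.9125, V(3,2)=17.5888, V(3,3)=108.2919
Node (2,0) S=90.7740: V=(p*·-41.9125+(1−p*)·-80.9453)/1.09=-51.7765; Δ=(-41.9125−-80.9453)/(113.4675−74.4347)=1.0000; B=V−Δ·S=-142.5505
Node (2,1) S=138.3750: V=(p*·17.5888+(1−p*)·-41.9125)/1.09=-4.1755; Δ=(17.5888−-41.9125)/(172.9688−113.4675)=1.0000; B=V−Δ·S=-142.5505
Node (2,2) S=210.9375: V=(p*·108.2919+(1−p*)·17.5888)/1.09=68.3870; Δ=(108.2919−17.5888)/(263.6719−172.9688)=1.0000; B=V−Δ·S=-142.5505
Node (1,0) S=110.7000: V=(p*·-4.1755+(1−p*)·-51.7765)/1.09=-20.0802; Δ=(-4.1755−-51.7765)/(138.3750−90.7740)=1.0000; B=V−Δ·S=-130.7802
Node (1,1) S=168.7500: V=(p*·68.3870+(1−p*)·-4.1755)/1.09=37.9698; Δ=(68.3870−-4.1755)/(210.9375−138.3750)=1.0000; B=V−Δ·S=-130.7802
Node (0,0) S=135.0000: V=(p*·37.9698+(1−p*)·-20.0802)/1.09=15.0181; Δ=(37.9698−-20.0802)/(168.7500−110.7000)=1.0000; B=V−Δ·S=-119.9819
The time-0 hedge costs 15.0181, which is the no-arbitrage price.

(0,0): Delta=1.0000 Bond=-119.9819
(1,0): Delta=1.0000 Bond=-130.7802
(1,1): Delta=1.0000 Bond=-130.7802
(2,0): Delta=1.0000 Bond=-142.5505
(2,1): Delta=1.0000 Bond=-142.5505
(2,2): Delta=1.0000 Bond=-142.5505
V0=15.0181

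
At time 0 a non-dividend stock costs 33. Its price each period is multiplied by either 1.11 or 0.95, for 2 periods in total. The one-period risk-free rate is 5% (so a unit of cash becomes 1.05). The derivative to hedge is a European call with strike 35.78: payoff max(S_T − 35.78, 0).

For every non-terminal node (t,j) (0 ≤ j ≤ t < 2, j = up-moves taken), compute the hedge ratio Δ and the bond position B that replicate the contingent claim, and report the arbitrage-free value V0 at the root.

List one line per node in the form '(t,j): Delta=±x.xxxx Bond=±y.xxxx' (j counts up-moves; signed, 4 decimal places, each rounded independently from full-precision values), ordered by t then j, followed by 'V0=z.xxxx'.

(0,0): Delta=0.5501 Bond=-16.4234
(1,0): Delta=0.0000 Bond=0.0000
(1,1): Delta=0.8325 Bond=-27.5913
V0=1.7288

Since d<R<u, set p* = (R−d)/(u−d) = 0.6250; price each node as the discounted p*-expectation of its children.
At expiry t=2: V(2,0)=0.0000, V(2,1)=0.0000, V(2,2)=4.8793
Node (1,0) S=31.3500: V=(p*·0.0000+(1−p*)·0.0000)/1.05=0.0000; Δ=(0.0000−0.0000)/(34.7985−29.7825)=0.0000; B=V−Δ·S=0.0000
Node (1,1) S=36.6300: V=(p*·4.8793+(1−p*)·0.0000)/1.05=2.9043; Δ=(4.8793−0.0000)/(40.6593−34.7985)=0.8325; B=V−Δ·S=-27.5913
Node (0,0) S=33.0000: V=(p*·2.9043+(1−p*)·0.0000)/1.05=1.7288; Δ=(2.9043−0.0000)/(36.6300−31.3500)=0.5501; B=V−Δ·S=-16.4234
Root portfolio cost Δ·33+B reproduces V0=1.7288.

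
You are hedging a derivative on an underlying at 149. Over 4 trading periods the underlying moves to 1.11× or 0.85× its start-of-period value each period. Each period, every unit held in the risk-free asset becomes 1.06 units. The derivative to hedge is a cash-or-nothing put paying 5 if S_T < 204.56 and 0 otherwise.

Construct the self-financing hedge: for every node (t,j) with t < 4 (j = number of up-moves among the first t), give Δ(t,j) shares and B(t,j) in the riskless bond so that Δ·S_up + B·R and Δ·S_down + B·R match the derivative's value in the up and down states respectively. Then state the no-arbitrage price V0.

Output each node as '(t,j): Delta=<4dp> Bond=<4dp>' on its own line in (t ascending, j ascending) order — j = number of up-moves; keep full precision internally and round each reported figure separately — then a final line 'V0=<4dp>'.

Since d<R<u, set p* = (R−d)/(u−d) = 0.8077; price each node as the discounted p*-expectation of its children.
Terminal payoffs: V(4,0)=5.0000, V(4,1)=5.0000, V(4,2)=5.0000, V(4,3)=5.0000, V(4,4)=0.0000
(3,0): S=91.5046. Δ = (V_up−V_dn)/(S_up−S_dn) = (5.0000−5.0000)/(101.5701−77.7789) = 0.0000. V = [p*·5.0000 + (1−p*)·5.0000]/1.06 = 4.7170. B = V − Δ·S = 4.7170.
(3,1): S=119.4943. Δ = (V_up−V_dn)/(S_up−S_dn) = (5.0000−5.0000)/(132.6386−101.5701) = 0.0000. V = [p*·5.0000 + (1−p*)·5.0000]/1.06 = 4.7170. B = V − Δ·S = 4.7170.
(3,2): S=156.0455. Δ = (V_up−V_dn)/(S_up−S_dn) = (5.0000−5.0000)/(173.2105−132.6386) = 0.0000. V = [p*·5.0000 + (1−p*)·5.0000]/1.06 = 4.7170. B = V − Δ·S = 4.7170.
(3,3): S=203.7770. Δ = (V_up−V_dn)/(S_up−S_dn) = (0.0000−5.0000)/(226.1925−173.2105) = -0.0944. V = [p*·0.0000 + (1−p*)·5.0000]/1.06 = 0.9071. B = V − Δ·S = 20.1379.
(2,0): S=107.6525. Δ = (V_up−V_dn)/(S_up−S_dn) = (4.7170−4.7170)/(119.4943−91.5046) = 0.0000. V = [p*·4.7170 + (1−p*)·4.7170]/1.06 = 4.4500. B = V − Δ·S = 4.4500.
(2,1): S=140.5815. Δ = (V_up−V_dn)/(S_up−S_dn) = (4.7170−4.7170)/(156.0455−119.4943) = 0.0000. V = [p*·4.7170 + (1−p*)·4.7170]/1.06 = 4.4500. B = V − Δ·S = 4.4500.
(2,2): S=183.5829. Δ = (V_up−V_dn)/(S_up−S_dn) = (0.9071−4.7170)/(203.7770−156.0455) = -0.0798. V = [p*·0.9071 + (1−p*)·4.7170]/1.06 = 1.5470. B = V − Δ·S = 16.2003.
(1,0): S=126.6500. Δ = (V_up−V_dn)/(S_up−S_dn) = (4.4500−4.4500)/(140.5815−107.6525) = 0.0000. V = [p*·4.4500 + (1−p*)·4.4500]/1.06 = 4.1981. B = V − Δ·S = 4.1981.
(1,1): S=165.3900. Δ = (V_up−V_dn)/(S_up−S_dn) = (1.5470−4.4500)/(183.5829−140.5815) = -0.0675. V = [p*·1.5470 + (1−p*)·4.4500]/1.06 = 1.9861. B = V − Δ·S = 13.1515.
(0,0): S=149.0000. Δ = (V_up−V_dn)/(S_up−S_dn) = (1.9861−4.1981)/(165.3900−126.6500) = -0.0571. V = [p*·1.9861 + (1−p*)·4.1981]/1.06 = 2.2750. B = V − Δ·S = 10.7828.
Each (Δ,B) replicates both successor values, so the strategy is self-financing and V0 is arbitrage-free.

(0,0): Delta=-0.0571 Bond=10.7828
(1,0): Delta=0.0000 Bond=4.1981
(1,1): Delta=-0.0675 Bond=13.1515
(2,0): Delta=0.0000 Bond=4.4500
(2,1): Delta=0.0000 Bond=4.4500
(2,2): Delta=-0.0798 Bond=16.2003
(3,0): Delta=0.0000 Bond=4.7170
(3,1): Delta=0.0000 Bond=4.7170
(3,2): Delta=0.0000 Bond=4.7170
(3,3): Delta=-0.0944 Bond=20.1379
V0=2.2750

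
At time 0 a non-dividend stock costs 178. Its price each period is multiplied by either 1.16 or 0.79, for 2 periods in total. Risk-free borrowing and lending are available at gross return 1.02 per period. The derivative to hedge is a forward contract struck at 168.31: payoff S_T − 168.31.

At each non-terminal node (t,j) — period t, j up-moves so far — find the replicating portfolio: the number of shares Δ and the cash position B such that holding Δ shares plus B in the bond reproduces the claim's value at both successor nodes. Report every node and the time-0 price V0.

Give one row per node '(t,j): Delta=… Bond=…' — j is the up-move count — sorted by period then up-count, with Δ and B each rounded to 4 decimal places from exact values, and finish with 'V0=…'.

(0,0): Delta=1.0000 Bond=-161.7743
(1,0): Delta=1.0000 Bond=-165.0098
(1,1): Delta=1.0000 Bond=-165.0098
V0=16.2257

The replicating-portfolio and risk-neutral prices coincide; use p* = (1.02−0.79)/(1.16−0.79) = 0.6216 for the latter.
Terminal payoffs: V(2,0)=-57.2202, V(2,1)=-5.1908, V(2,2)=71.2068
(1,0): S=140.6200. Δ = (V_up−V_dn)/(S_up−S_dn) = (-5.1908−-57.2202)/(163.1192−111.0898) = 1.0000. V = [p*·-5.1908 + (1−p*)·-57.2202]/1.02 = -24.3898. B = V − Δ·S = -165.0098.
(1,1): S=206.4800. Δ = (V_up−V_dn)/(S_up−S_dn) = (71.2068−-5.1908)/(239.5168−163.1192) = 1.0000. V = [p*·71.2068 + (1−p*)·-5.1908]/1.02 = 41.4702. B = V − Δ·S = -165.0098.
(0,0): S=178.0000. Δ = (V_up−V_dn)/(S_up−S_dn) = (41.4702−-24.3898)/(206.4800−140.6200) = 1.0000. V = [p*·41.4702 + (1−p*)·-24.3898]/1.02 = 16.2257. B = V − Δ·S = -161.7743.
Check: Δ(0,0)·S0 + B(0,0) = 16.2257 = V0.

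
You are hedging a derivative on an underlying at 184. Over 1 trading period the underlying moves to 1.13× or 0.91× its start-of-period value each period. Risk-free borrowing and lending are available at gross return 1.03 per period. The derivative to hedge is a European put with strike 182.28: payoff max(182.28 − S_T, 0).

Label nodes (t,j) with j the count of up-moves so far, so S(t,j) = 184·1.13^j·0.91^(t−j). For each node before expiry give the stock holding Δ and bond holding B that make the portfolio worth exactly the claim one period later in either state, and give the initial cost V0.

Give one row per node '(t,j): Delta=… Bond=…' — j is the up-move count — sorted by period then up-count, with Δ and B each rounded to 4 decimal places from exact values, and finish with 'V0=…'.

Under the risk-neutral measure, an up-move has probability p* = (R−d)/(u−d) = 0.5455 and values discount at R = 1.03.
Payoff layer (t=1): V(1,0)=14.8400, V(1,1)=0.0000
  t=0,j=0: stock 184.0000 → up 207.9200 (V=0.0000), down 167.4400 (V=14.8400). Price 6.5490; hedge Δ=-0.3666, bond B=74.0035.
Each (Δ,B) replicates both successor values, so the strategy is self-financing and V0 is arbitrage-free.

(0,0): Delta=-0.3666 Bond=74.0035
V0=6.5490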